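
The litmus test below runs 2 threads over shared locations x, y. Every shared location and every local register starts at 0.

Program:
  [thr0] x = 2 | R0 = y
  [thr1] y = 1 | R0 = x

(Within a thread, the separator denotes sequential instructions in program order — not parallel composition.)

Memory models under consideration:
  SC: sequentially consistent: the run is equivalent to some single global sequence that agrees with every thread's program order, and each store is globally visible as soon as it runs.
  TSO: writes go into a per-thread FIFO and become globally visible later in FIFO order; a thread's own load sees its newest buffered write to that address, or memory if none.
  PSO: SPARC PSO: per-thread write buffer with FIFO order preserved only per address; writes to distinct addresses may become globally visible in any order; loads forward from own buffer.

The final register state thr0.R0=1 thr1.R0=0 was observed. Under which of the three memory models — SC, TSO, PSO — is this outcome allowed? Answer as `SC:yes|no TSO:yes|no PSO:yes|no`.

outcome vector order: (thr0.R0,thr1.R0)
[SC] allowed = {0/2; 1/0; 1/2}
[TSO] allowed = {0/0; 0/2; 1/0; 1/2}
[PSO] allowed = {0/0; 0/2; 1/0; 1/2}
target 1/0 ∈ {SC,TSO,PSO}

SC:yes TSO:yes PSO:yes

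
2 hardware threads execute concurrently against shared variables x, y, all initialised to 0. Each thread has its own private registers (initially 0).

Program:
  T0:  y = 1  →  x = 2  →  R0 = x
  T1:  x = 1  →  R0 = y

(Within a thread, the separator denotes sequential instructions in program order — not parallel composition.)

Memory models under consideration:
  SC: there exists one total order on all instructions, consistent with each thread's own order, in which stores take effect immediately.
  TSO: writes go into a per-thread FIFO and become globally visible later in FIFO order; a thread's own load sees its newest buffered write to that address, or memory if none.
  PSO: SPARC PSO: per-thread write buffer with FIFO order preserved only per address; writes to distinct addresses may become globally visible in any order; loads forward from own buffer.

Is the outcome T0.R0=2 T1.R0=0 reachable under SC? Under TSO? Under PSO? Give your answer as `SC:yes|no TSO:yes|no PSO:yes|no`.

outcome vector order: (T0.R0,T1.R0)
SC (3): <1 1> <2 0> <2 1>
TSO (4): <1 0> <1 1> <2 0> <2 1>
PSO (4): <1 0> <1 1> <2 0> <2 1>
target <2 0> ∈ {SC,TSO,PSO}

SC:yes TSO:yes PSO:yes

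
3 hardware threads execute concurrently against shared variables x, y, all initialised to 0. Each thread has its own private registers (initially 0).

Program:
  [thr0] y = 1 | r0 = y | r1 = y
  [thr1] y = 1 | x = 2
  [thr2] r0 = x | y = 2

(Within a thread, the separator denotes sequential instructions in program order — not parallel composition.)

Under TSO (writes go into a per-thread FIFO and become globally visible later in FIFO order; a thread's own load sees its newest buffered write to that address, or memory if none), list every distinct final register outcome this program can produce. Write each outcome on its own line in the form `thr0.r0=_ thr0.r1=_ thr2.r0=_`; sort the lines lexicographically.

outcome vector order: (thr0.r0,thr0.r1,thr2.r0)
|TSO outcomes| = 7

thr0.r0=1 thr0.r1=1 thr2.r0=0
thr0.r0=1 thr0.r1=1 thr2.r0=2
thr0.r0=1 thr0.r1=2 thr2.r0=0
thr0.r0=1 thr0.r1=2 thr2.r0=2
thr0.r0=2 thr0.r1=1 thr2.r0=0
thr0.r0=2 thr0.r1=2 thr2.r0=0
thr0.r0=2 thr0.r1=2 thr2.r0=2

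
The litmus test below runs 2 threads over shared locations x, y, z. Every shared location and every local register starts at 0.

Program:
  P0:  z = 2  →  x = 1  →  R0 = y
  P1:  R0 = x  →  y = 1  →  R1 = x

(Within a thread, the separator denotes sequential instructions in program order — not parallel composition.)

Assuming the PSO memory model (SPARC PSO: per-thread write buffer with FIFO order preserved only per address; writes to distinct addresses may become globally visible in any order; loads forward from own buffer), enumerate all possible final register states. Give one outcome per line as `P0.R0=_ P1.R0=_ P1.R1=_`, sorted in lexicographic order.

outcome vector order: (P0.R0,P1.R0,P1.R1)
|PSO outcomes| = 6

P0.R0=0 P1.R0=0 P1.R1=0
P0.R0=0 P1.R0=0 P1.R1=1
P0.R0=0 P1.R0=1 P1.R1=1
P0.R0=1 P1.R0=0 P1.R1=0
P0.R0=1 P1.R0=0 P1.R1=1
P0.R0=1 P1.R0=1 P1.R1=1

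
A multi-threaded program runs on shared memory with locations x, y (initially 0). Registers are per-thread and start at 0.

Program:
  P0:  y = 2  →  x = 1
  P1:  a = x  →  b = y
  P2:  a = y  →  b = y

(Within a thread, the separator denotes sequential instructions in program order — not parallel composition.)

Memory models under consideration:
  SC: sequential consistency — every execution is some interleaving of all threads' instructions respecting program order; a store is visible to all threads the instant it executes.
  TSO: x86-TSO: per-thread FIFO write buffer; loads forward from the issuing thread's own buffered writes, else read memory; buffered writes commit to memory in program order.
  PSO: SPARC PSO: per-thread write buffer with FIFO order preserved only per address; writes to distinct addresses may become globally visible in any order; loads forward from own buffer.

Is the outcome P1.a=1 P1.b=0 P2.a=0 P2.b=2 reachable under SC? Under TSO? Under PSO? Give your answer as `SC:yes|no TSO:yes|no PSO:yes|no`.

outcome vector order: (P1.a,P1.b,P2.a,P2.b)
SC (9): 0000; 0002; 0022; 0200; 0202; 0222; 1200; 1202; 1222
TSO (9): 0000; 0002; 0022; 0200; 0202; 0222; 1200; 1202; 1222
PSO (12): 0000; 0002; 0022; 0200; 0202; 0222; 1000; 1002; 1022; 1200; 1202; 1222
target 1002 ∈ {PSO}

SC:no TSO:no PSO:yes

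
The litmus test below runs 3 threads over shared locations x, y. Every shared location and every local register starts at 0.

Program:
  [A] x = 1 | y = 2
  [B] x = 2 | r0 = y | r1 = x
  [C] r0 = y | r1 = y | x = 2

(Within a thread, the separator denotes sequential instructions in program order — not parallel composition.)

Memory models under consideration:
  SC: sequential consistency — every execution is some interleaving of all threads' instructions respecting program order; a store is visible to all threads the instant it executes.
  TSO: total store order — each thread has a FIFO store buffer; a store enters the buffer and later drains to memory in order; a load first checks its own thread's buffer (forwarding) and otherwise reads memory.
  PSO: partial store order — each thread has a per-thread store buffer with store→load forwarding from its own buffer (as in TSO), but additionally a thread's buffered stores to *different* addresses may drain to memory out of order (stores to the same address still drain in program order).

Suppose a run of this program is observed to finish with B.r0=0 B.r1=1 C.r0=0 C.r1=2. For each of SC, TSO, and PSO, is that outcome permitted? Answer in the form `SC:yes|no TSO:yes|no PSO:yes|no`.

outcome vector order: (B.r0,B.r1,C.r0,C.r1)
[SC] allowed = {0/1/0/0, 0/1/0/2, 0/1/2/2, 0/2/0/0, 0/2/0/2, 0/2/2/2, 2/1/0/0, 2/1/0/2, 2/1/2/2, 2/2/0/0, 2/2/0/2, 2/2/2/2}
[TSO] allowed = {0/1/0/0, 0/1/0/2, 0/1/2/2, 0/2/0/0, 0/2/0/2, 0/2/2/2, 2/1/0/0, 2/1/0/2, 2/1/2/2, 2/2/0/0, 2/2/0/2, 2/2/2/2}
[PSO] allowed = {0/1/0/0, 0/1/0/2, 0/1/2/2, 0/2/0/0, 0/2/0/2, 0/2/2/2, 2/1/0/0, 2/1/0/2, 2/1/2/2, 2/2/0/0, 2/2/0/2, 2/2/2/2}
target 0/1/0/2 ∈ {SC,TSO,PSO}

SC:yes TSO:yes PSO:yes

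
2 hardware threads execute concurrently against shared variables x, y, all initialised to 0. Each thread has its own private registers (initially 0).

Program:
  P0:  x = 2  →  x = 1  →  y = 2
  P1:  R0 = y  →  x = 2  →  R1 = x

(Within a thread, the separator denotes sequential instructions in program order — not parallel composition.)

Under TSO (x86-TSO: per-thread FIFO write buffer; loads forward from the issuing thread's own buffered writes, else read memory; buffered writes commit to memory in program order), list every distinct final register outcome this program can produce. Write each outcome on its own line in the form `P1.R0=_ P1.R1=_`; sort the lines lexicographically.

outcome vector order: (P1.R0,P1.R1)
|TSO outcomes| = 3

P1.R0=0 P1.R1=1
P1.R0=0 P1.R1=2
P1.R0=2 P1.R1=2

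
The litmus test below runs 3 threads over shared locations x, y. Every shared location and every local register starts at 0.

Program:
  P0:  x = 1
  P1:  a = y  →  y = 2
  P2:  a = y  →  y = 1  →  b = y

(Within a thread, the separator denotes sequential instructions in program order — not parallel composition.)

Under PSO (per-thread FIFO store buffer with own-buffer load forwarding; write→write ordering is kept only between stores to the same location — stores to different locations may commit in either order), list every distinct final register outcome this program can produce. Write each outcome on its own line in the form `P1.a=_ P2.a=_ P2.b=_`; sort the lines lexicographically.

P1.a=0 P2.a=0 P2.b=1
P1.a=0 P2.a=0 P2.b=2
P1.a=0 P2.a=2 P2.b=1
P1.a=1 P2.a=0 P2.b=1
P1.a=1 P2.a=0 P2.b=2

outcome vector order: (P1.a,P2.a,P2.b)
|PSO outcomes| = 5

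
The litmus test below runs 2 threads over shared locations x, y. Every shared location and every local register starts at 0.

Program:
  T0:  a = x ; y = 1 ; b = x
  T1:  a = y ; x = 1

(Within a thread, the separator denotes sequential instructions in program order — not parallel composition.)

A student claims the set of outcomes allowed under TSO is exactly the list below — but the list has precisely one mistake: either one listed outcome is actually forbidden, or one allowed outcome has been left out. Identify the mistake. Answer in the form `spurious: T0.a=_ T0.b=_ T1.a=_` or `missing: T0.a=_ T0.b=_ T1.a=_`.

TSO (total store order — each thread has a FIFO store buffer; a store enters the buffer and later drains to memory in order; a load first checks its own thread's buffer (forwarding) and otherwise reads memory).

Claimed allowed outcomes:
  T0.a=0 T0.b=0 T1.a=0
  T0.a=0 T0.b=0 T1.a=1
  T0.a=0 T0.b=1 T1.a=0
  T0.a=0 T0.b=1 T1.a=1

missing: T0.a=1 T0.b=1 T1.a=0

outcome vector order: (T0.a,T0.b,T1.a)
under TSO → 0/0/0, 0/0/1, 0/1/0, 0/1/1, 1/1/0
TSO∖claimed = {1/1/0}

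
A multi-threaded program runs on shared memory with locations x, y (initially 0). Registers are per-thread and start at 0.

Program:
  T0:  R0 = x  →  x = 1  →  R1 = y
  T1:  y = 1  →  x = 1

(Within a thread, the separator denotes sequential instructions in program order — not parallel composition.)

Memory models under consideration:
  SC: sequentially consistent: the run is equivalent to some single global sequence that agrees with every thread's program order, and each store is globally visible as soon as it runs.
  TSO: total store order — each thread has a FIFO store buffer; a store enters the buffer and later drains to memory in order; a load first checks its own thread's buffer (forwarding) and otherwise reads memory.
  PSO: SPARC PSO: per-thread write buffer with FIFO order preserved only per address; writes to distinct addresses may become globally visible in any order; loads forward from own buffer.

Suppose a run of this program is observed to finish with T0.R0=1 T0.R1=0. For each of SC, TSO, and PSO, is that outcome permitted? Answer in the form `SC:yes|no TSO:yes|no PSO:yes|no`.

outcome vector order: (T0.R0,T0.R1)
SC: 3 outcomes — {00 01 11}
TSO: 3 outcomes — {00 01 11}
PSO: 4 outcomes — {00 01 10 11}
target 10 ∈ {PSO}

SC:no TSO:no PSO:yes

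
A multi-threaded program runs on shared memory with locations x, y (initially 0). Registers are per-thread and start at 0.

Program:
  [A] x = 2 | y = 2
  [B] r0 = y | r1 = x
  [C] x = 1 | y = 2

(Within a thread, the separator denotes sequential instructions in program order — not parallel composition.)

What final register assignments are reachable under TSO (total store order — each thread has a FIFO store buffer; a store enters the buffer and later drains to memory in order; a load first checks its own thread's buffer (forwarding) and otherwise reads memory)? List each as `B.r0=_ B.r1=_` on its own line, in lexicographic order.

outcome vector order: (B.r0,B.r1)
|TSO outcomes| = 5

B.r0=0 B.r1=0
B.r0=0 B.r1=1
B.r0=0 B.r1=2
B.r0=2 B.r1=1
B.r0=2 B.r1=2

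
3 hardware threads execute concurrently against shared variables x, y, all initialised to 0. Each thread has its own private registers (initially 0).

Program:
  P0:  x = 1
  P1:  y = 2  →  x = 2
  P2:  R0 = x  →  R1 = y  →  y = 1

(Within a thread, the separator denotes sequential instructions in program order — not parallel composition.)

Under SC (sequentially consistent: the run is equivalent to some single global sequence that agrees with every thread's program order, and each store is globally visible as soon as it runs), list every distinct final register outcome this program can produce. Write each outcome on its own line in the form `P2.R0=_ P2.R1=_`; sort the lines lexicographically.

outcome vector order: (P2.R0,P2.R1)
|SC outcomes| = 5

P2.R0=0 P2.R1=0
P2.R0=0 P2.R1=2
P2.R0=1 P2.R1=0
P2.R0=1 P2.R1=2
P2.R0=2 P2.R1=2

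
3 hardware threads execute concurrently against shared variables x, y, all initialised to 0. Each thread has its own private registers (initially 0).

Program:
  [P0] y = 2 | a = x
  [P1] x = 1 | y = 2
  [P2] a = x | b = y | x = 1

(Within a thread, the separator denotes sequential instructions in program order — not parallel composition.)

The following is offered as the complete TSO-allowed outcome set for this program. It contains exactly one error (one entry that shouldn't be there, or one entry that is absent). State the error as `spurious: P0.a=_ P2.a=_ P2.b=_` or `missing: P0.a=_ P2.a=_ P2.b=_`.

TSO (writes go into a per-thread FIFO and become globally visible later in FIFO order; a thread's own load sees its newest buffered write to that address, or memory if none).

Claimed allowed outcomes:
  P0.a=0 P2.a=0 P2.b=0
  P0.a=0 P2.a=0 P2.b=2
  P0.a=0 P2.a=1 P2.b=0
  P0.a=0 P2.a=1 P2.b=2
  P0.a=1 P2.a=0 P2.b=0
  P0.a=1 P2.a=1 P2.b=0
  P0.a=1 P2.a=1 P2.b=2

missing: P0.a=1 P2.a=0 P2.b=2

outcome vector order: (P0.a,P2.a,P2.b)
under TSO → 000 002 010 012 100 102 110 112
TSO∖claimed = {102}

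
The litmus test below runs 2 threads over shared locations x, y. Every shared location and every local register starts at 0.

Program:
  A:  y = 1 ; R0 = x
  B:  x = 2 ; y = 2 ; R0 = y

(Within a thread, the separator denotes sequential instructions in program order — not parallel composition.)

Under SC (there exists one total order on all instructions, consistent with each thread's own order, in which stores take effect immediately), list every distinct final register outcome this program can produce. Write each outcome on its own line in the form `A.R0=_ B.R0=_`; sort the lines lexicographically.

outcome vector order: (A.R0,B.R0)
|SC outcomes| = 3

A.R0=0 B.R0=2
A.R0=2 B.R0=1
A.R0=2 B.R0=2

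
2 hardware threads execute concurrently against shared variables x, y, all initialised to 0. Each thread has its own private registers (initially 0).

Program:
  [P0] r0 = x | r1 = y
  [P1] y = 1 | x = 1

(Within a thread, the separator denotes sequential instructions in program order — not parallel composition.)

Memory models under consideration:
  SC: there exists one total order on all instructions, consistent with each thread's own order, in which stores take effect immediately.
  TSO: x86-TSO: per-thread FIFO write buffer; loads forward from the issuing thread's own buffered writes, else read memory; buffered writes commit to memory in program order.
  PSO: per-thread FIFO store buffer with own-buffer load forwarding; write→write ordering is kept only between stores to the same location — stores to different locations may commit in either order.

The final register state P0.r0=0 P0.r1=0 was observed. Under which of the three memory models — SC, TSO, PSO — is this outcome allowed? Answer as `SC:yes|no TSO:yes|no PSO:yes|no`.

SC:yes TSO:yes PSO:yes

outcome vector order: (P0.r0,P0.r1)
under SC → 00, 01, 11
under TSO → 00, 01, 11
under PSO → 00, 01, 10, 11
target 00 ∈ {SC,TSO,PSO}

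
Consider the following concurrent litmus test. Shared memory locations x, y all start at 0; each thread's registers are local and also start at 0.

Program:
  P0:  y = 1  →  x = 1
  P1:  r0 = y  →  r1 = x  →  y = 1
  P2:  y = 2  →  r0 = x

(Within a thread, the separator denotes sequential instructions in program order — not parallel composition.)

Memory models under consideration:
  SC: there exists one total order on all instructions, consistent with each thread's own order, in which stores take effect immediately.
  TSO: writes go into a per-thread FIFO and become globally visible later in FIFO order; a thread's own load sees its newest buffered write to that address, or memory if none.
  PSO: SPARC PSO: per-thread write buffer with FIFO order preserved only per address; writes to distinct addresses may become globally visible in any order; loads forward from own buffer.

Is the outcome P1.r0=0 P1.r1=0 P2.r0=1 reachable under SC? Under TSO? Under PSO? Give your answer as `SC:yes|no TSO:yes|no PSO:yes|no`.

outcome vector order: (P1.r0,P1.r1,P2.r0)
SC (12): <0 0 0>; <0 0 1>; <0 1 0>; <0 1 1>; <1 0 0>; <1 0 1>; <1 1 0>; <1 1 1>; <2 0 0>; <2 0 1>; <2 1 0>; <2 1 1>
TSO (12): <0 0 0>; <0 0 1>; <0 1 0>; <0 1 1>; <1 0 0>; <1 0 1>; <1 1 0>; <1 1 1>; <2 0 0>; <2 0 1>; <2 1 0>; <2 1 1>
PSO (12): <0 0 0>; <0 0 1>; <0 1 0>; <0 1 1>; <1 0 0>; <1 0 1>; <1 1 0>; <1 1 1>; <2 0 0>; <2 0 1>; <2 1 0>; <2 1 1>
target <0 0 1> ∈ {SC,TSO,PSO}

SC:yes TSO:yes PSO:yes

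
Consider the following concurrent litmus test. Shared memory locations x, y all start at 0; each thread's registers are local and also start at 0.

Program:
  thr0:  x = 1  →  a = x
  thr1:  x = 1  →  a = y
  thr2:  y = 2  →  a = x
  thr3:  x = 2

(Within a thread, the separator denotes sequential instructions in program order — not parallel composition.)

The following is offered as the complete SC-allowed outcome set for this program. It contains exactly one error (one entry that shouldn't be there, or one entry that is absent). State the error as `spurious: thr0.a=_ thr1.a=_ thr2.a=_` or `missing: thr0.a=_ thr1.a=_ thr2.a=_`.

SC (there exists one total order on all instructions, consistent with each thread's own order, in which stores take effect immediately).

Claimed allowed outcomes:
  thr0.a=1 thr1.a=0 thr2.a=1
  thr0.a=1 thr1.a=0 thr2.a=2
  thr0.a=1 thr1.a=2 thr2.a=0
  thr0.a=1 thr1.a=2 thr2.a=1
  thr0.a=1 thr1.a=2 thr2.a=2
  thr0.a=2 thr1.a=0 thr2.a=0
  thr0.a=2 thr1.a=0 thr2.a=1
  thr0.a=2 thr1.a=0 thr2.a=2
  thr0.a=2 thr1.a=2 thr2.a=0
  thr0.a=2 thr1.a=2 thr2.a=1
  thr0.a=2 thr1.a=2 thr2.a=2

spurious: thr0.a=2 thr1.a=0 thr2.a=0

outcome vector order: (thr0.a,thr1.a,thr2.a)
[SC] allowed = {<1 0 1>; <1 0 2>; <1 2 0>; <1 2 1>; <1 2 2>; <2 0 1>; <2 0 2>; <2 2 0>; <2 2 1>; <2 2 2>}
claimed∖SC = {<2 0 0>}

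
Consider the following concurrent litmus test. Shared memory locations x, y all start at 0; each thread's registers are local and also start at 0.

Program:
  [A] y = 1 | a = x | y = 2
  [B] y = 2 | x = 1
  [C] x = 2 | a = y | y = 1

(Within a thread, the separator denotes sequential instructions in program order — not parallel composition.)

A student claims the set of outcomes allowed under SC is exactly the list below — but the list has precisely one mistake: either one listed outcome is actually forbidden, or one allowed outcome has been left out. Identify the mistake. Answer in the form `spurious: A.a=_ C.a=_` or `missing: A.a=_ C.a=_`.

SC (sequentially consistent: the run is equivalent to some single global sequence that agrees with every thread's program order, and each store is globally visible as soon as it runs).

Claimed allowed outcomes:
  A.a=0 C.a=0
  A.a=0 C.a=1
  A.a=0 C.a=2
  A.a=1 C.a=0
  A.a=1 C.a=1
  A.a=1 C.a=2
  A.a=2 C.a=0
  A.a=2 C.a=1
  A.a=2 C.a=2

outcome vector order: (A.a,C.a)
under SC → 0/1, 0/2, 1/0, 1/1, 1/2, 2/0, 2/1, 2/2
claimed∖SC = {0/0}

spurious: A.a=0 C.a=0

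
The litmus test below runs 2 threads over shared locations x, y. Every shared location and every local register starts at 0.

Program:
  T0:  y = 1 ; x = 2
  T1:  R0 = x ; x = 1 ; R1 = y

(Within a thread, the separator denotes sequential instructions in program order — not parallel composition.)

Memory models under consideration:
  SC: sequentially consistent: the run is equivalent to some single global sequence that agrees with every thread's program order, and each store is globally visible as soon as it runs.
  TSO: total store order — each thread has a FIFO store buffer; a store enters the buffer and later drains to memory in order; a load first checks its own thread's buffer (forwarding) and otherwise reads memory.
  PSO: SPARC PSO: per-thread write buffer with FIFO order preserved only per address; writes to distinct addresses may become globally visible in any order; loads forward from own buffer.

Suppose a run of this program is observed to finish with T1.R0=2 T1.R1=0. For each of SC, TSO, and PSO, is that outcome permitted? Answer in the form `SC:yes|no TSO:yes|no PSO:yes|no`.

SC:no TSO:no PSO:yes

outcome vector order: (T1.R0,T1.R1)
[SC] allowed = {(0,0); (0,1); (2,1)}
[TSO] allowed = {(0,0); (0,1); (2,1)}
[PSO] allowed = {(0,0); (0,1); (2,0); (2,1)}
target (2,0) ∈ {PSO}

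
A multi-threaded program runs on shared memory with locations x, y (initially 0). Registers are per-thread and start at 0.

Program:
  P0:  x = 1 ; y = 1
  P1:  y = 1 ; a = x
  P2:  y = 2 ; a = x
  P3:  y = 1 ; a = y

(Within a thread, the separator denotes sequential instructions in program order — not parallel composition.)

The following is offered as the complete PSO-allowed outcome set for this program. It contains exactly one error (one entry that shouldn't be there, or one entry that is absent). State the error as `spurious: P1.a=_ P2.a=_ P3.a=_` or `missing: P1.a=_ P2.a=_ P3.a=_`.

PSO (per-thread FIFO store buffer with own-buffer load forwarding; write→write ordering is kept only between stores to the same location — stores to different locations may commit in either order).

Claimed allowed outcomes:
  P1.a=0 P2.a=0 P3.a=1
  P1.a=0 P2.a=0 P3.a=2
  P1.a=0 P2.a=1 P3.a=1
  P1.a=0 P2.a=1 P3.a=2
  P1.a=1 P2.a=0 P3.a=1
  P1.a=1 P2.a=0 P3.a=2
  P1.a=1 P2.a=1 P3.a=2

outcome vector order: (P1.a,P2.a,P3.a)
PSO (8): 0/0/1 0/0/2 0/1/1 0/1/2 1/0/1 1/0/2 1/1/1 1/1/2
PSO∖claimed = {1/1/1}

missing: P1.a=1 P2.a=1 P3.a=1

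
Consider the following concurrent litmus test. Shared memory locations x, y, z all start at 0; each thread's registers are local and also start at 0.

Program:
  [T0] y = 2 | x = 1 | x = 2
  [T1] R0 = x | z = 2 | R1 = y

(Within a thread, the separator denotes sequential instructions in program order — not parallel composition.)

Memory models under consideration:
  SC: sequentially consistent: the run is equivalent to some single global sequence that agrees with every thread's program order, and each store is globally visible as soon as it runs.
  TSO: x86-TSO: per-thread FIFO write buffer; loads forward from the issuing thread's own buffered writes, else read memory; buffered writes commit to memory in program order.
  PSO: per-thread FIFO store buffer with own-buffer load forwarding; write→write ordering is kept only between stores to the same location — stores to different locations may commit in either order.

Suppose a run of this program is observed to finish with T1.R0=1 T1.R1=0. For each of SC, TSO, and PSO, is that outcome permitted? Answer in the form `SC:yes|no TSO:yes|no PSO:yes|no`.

SC:no TSO:no PSO:yes

outcome vector order: (T1.R0,T1.R1)
[SC] allowed = {00; 02; 12; 22}
[TSO] allowed = {00; 02; 12; 22}
[PSO] allowed = {00; 02; 10; 12; 20; 22}
target 10 ∈ {PSO}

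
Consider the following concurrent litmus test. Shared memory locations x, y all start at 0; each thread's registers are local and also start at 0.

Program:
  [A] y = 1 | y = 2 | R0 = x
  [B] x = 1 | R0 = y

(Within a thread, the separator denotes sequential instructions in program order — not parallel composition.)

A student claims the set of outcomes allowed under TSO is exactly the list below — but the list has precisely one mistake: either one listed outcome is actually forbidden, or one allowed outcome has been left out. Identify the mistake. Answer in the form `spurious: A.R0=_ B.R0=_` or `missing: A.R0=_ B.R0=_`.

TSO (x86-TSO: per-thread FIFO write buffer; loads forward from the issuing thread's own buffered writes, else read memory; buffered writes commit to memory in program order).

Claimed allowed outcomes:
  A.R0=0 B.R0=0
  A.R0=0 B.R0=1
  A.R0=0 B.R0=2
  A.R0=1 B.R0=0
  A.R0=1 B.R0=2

missing: A.R0=1 B.R0=1

outcome vector order: (A.R0,B.R0)
under TSO → (0,0) (0,1) (0,2) (1,0) (1,1) (1,2)
TSO∖claimed = {(1,1)}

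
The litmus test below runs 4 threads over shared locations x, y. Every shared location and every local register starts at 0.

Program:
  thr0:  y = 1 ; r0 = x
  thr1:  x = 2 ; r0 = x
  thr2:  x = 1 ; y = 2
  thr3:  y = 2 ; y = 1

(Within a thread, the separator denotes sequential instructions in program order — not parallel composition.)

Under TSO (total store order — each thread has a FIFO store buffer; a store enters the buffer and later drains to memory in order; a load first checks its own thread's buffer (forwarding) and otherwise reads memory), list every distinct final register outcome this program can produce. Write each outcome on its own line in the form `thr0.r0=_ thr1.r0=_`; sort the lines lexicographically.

outcome vector order: (thr0.r0,thr1.r0)
|TSO outcomes| = 6

thr0.r0=0 thr1.r0=1
thr0.r0=0 thr1.r0=2
thr0.r0=1 thr1.r0=1
thr0.r0=1 thr1.r0=2
thr0.r0=2 thr1.r0=1
thr0.r0=2 thr1.r0=2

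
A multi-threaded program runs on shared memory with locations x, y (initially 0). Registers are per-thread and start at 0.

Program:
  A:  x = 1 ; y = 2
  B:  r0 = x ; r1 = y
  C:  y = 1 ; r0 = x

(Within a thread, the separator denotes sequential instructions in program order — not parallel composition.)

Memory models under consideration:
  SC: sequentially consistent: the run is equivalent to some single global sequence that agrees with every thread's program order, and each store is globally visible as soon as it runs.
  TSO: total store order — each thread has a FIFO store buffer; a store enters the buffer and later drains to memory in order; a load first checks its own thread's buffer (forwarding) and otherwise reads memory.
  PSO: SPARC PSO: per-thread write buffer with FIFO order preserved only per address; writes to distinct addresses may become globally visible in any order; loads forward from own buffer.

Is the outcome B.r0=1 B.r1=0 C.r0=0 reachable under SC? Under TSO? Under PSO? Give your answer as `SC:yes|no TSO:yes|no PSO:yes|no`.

SC:no TSO:yes PSO:yes

outcome vector order: (B.r0,B.r1,C.r0)
[SC] allowed = {<0 0 0>, <0 0 1>, <0 1 0>, <0 1 1>, <0 2 0>, <0 2 1>, <1 0 1>, <1 1 0>, <1 1 1>, <1 2 0>, <1 2 1>}
[TSO] allowed = {<0 0 0>, <0 0 1>, <0 1 0>, <0 1 1>, <0 2 0>, <0 2 1>, <1 0 0>, <1 0 1>, <1 1 0>, <1 1 1>, <1 2 0>, <1 2 1>}
[PSO] allowed = {<0 0 0>, <0 0 1>, <0 1 0>, <0 1 1>, <0 2 0>, <0 2 1>, <1 0 0>, <1 0 1>, <1 1 0>, <1 1 1>, <1 2 0>, <1 2 1>}
target <1 0 0> ∈ {TSO,PSO}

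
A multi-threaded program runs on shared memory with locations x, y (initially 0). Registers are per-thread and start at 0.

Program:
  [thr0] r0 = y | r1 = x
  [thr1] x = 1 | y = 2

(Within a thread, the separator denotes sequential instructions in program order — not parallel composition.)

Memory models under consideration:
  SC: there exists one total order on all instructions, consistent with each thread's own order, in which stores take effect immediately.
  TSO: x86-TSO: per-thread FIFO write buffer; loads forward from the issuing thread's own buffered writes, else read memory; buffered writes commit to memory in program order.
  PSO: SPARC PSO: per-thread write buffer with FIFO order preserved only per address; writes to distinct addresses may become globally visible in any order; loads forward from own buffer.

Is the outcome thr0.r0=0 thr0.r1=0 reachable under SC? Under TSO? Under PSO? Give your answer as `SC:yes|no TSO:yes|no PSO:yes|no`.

SC:yes TSO:yes PSO:yes

outcome vector order: (thr0.r0,thr0.r1)
SC: 3 outcomes — {0/0, 0/1, 2/1}
TSO: 3 outcomes — {0/0, 0/1, 2/1}
PSO: 4 outcomes — {0/0, 0/1, 2/0, 2/1}
target 0/0 ∈ {SC,TSO,PSO}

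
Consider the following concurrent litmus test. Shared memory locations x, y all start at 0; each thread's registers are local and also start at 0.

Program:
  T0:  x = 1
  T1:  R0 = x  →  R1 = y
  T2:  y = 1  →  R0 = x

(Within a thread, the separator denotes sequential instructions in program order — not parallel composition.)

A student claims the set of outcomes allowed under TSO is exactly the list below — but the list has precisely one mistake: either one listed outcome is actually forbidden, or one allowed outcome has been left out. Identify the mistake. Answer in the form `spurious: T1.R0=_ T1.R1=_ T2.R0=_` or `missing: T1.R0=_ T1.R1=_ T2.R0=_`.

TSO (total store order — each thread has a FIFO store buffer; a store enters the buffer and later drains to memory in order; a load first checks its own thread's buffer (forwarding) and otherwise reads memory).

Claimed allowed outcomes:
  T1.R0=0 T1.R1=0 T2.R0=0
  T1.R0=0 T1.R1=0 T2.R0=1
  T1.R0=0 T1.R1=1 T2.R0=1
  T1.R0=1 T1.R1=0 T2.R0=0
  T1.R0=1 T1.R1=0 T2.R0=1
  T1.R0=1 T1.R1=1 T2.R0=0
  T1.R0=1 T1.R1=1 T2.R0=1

outcome vector order: (T1.R0,T1.R1,T2.R0)
[TSO] allowed = {0/0/0, 0/0/1, 0/1/0, 0/1/1, 1/0/0, 1/0/1, 1/1/0, 1/1/1}
TSO∖claimed = {0/1/0}

missing: T1.R0=0 T1.R1=1 T2.R0=0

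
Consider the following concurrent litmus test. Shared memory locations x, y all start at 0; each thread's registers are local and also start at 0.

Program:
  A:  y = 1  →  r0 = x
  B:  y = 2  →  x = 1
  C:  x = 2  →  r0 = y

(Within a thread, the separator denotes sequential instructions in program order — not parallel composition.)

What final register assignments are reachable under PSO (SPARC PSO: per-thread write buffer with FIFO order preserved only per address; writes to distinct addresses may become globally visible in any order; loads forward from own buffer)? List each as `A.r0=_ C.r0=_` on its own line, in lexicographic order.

outcome vector order: (A.r0,C.r0)
|PSO outcomes| = 9

A.r0=0 C.r0=0
A.r0=0 C.r0=1
A.r0=0 C.r0=2
A.r0=1 C.r0=0
A.r0=1 C.r0=1
A.r0=1 C.r0=2
A.r0=2 C.r0=0
A.r0=2 C.r0=1
A.r0=2 C.r0=2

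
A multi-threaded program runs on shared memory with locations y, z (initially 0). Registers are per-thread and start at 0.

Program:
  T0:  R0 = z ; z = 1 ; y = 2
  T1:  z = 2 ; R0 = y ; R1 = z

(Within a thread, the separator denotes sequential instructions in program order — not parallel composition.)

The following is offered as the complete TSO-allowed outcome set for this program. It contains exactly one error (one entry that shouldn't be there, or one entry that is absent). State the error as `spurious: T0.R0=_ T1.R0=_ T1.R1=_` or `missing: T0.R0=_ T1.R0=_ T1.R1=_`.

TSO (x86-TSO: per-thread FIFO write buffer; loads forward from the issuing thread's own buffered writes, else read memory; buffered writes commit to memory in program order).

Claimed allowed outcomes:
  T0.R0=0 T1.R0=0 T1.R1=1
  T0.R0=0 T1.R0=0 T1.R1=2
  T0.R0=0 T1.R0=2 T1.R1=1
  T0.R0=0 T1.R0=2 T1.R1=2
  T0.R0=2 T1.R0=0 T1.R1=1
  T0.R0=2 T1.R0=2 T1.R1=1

outcome vector order: (T0.R0,T1.R0,T1.R1)
[TSO] allowed = {<0 0 1> <0 0 2> <0 2 1> <0 2 2> <2 0 1> <2 0 2> <2 2 1>}
TSO∖claimed = {<2 0 2>}

missing: T0.R0=2 T1.R0=0 T1.R1=2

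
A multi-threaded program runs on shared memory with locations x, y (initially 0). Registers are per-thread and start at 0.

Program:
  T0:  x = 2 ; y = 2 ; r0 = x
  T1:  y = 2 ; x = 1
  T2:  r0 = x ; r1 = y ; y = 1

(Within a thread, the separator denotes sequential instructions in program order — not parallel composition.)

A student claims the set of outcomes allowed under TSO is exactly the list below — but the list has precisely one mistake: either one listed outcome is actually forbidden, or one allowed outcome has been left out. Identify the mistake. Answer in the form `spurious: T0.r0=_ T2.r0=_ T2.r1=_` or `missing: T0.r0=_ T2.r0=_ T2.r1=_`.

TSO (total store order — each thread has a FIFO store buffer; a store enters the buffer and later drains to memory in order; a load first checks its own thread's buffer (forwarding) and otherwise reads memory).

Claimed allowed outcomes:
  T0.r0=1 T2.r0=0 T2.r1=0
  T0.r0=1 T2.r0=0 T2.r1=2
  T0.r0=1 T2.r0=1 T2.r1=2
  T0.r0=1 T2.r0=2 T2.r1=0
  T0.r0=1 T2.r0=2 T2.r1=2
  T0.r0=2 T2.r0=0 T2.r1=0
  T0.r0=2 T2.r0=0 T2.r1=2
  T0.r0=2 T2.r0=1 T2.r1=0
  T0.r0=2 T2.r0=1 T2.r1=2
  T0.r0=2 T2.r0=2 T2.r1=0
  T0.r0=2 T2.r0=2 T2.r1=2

outcome vector order: (T0.r0,T2.r0,T2.r1)
under TSO → 1/0/0, 1/0/2, 1/1/2, 1/2/0, 1/2/2, 2/0/0, 2/0/2, 2/1/2, 2/2/0, 2/2/2
claimed∖TSO = {2/1/0}

spurious: T0.r0=2 T2.r0=1 T2.r1=0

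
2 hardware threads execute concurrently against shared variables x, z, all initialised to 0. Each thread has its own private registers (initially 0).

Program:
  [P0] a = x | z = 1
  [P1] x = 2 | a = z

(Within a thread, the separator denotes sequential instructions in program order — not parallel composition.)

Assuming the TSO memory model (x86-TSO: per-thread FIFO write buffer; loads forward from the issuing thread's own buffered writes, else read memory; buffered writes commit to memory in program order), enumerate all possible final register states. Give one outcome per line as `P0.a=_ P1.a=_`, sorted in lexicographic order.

outcome vector order: (P0.a,P1.a)
|TSO outcomes| = 4

P0.a=0 P1.a=0
P0.a=0 P1.a=1
P0.a=2 P1.a=0
P0.a=2 P1.a=1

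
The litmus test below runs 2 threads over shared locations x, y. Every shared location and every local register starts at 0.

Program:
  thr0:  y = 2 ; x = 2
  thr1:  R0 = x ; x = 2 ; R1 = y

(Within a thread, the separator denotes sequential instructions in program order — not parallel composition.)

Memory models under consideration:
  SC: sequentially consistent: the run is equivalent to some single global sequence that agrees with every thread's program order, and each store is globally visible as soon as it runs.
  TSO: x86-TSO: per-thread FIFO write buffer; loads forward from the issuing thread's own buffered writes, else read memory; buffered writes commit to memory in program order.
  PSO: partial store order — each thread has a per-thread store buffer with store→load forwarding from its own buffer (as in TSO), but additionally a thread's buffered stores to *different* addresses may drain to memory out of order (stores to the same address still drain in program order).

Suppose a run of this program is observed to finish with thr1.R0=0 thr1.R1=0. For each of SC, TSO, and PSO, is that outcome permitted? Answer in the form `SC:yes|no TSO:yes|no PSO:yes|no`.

outcome vector order: (thr1.R0,thr1.R1)
under SC → 00; 02; 22
under TSO → 00; 02; 22
under PSO → 00; 02; 20; 22
target 00 ∈ {SC,TSO,PSO}

SC:yes TSO:yes PSO:yes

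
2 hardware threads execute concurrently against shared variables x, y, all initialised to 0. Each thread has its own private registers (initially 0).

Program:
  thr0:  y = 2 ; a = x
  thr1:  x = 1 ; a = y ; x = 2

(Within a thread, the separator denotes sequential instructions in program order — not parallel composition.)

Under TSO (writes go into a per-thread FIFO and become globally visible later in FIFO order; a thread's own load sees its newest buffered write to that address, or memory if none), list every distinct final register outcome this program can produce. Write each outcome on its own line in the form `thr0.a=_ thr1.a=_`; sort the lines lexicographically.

thr0.a=0 thr1.a=0
thr0.a=0 thr1.a=2
thr0.a=1 thr1.a=0
thr0.a=1 thr1.a=2
thr0.a=2 thr1.a=0
thr0.a=2 thr1.a=2

outcome vector order: (thr0.a,thr1.a)
|TSO outcomes| = 6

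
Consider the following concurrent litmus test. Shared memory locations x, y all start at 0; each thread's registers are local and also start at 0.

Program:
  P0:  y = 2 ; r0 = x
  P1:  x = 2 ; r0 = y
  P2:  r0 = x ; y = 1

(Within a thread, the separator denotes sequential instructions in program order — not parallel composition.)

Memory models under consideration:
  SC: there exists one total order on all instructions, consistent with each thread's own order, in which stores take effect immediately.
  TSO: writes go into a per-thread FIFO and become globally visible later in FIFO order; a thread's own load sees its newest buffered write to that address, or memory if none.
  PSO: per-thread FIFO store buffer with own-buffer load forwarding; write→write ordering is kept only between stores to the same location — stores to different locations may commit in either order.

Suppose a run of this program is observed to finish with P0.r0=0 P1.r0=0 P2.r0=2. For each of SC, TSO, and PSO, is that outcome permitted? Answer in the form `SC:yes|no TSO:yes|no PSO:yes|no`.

outcome vector order: (P0.r0,P1.r0,P2.r0)
SC (10): 010 012 020 022 200 202 210 212 220 222
TSO (12): 000 002 010 012 020 022 200 202 210 212 220 222
PSO (12): 000 002 010 012 020 022 200 202 210 212 220 222
target 002 ∈ {TSO,PSO}

SC:no TSO:yes PSO:yes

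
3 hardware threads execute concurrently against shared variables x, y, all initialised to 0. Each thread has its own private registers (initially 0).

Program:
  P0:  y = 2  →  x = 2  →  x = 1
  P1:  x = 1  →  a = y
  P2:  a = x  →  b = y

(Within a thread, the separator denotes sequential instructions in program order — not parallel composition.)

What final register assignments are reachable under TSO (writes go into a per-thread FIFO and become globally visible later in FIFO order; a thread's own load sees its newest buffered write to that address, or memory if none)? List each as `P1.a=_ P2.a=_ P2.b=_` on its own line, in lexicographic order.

P1.a=0 P2.a=0 P2.b=0
P1.a=0 P2.a=0 P2.b=2
P1.a=0 P2.a=1 P2.b=0
P1.a=0 P2.a=1 P2.b=2
P1.a=0 P2.a=2 P2.b=2
P1.a=2 P2.a=0 P2.b=0
P1.a=2 P2.a=0 P2.b=2
P1.a=2 P2.a=1 P2.b=0
P1.a=2 P2.a=1 P2.b=2
P1.a=2 P2.a=2 P2.b=2

outcome vector order: (P1.a,P2.a,P2.b)
|TSO outcomes| = 10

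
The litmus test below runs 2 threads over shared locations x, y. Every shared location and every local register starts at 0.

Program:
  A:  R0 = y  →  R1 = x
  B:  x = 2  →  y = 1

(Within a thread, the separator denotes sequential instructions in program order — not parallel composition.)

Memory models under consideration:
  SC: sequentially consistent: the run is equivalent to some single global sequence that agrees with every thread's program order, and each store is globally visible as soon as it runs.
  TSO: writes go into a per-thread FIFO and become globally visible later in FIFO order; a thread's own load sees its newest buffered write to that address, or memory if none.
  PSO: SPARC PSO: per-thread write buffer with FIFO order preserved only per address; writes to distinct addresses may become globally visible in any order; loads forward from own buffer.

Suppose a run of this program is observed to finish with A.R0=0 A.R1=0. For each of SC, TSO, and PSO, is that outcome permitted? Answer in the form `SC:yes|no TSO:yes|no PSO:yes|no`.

SC:yes TSO:yes PSO:yes

outcome vector order: (A.R0,A.R1)
under SC → 00; 02; 12
under TSO → 00; 02; 12
under PSO → 00; 02; 10; 12
target 00 ∈ {SC,TSO,PSO}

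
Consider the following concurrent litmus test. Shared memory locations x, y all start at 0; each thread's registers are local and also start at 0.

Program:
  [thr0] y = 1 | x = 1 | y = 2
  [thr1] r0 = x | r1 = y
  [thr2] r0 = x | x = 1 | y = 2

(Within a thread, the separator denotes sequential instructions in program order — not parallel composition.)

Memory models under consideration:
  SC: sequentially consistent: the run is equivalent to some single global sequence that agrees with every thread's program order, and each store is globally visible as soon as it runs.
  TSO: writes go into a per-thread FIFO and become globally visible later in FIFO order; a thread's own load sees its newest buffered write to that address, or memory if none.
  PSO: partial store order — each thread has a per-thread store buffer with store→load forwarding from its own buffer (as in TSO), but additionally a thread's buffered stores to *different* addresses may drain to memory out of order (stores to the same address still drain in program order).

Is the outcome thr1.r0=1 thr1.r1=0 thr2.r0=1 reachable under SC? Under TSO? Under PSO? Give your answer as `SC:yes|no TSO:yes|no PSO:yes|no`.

outcome vector order: (thr1.r0,thr1.r1,thr2.r0)
under SC → <0 0 0>; <0 0 1>; <0 1 0>; <0 1 1>; <0 2 0>; <0 2 1>; <1 0 0>; <1 1 0>; <1 1 1>; <1 2 0>; <1 2 1>
under TSO → <0 0 0>; <0 0 1>; <0 1 0>; <0 1 1>; <0 2 0>; <0 2 1>; <1 0 0>; <1 1 0>; <1 1 1>; <1 2 0>; <1 2 1>
under PSO → <0 0 0>; <0 0 1>; <0 1 0>; <0 1 1>; <0 2 0>; <0 2 1>; <1 0 0>; <1 0 1>; <1 1 0>; <1 1 1>; <1 2 0>; <1 2 1>
target <1 0 1> ∈ {PSO}

SC:no TSO:no PSO:yes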